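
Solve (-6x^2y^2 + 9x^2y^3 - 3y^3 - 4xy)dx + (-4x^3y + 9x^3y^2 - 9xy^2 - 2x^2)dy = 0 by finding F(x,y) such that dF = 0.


Check exactness: ∂M/∂y = -12x^2y + 27x^2y^2 - 9y^2 - 4x and ∂N/∂x = -12x^2y + 27x^2y^2 - 9y^2 - 4x; equal, so the equation is exact.
Integrate M with respect to x (treating y as constant): ∫M dx = -2x^3y^2 + 3x^3y^3 - 3xy^3 - 2x^2y + h(y).
Differentiate w.r.t. y and set equal to N: all terms match, so h'(y) = 0 and h is a constant absorbed into C.
General solution: -2x^3y^2 + 3x^3y^3 - 3xy^3 - 2x^2y = C.


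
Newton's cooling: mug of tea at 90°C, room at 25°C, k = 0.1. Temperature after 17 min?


Newton's law: dT/dt = -k(T - T_a) has solution T(t) = T_a + (T₀ - T_a)e^(-kt).
Plug in T_a = 25, T₀ = 90, k = 0.1, t = 17: T(17) = 25 + (65)e^(-1.70) ≈ 36.9°C.


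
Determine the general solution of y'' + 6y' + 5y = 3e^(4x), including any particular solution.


Characteristic roots of r² + 6r + 5 = 0 are -5, -1.
y_h = C₁e^(-5x) + C₂e^(-x).
Forcing exponent 4 is not a characteristic root; try y_p = Ae^(4x).
Substitute: A·(16 + (6)·4 + (5)) = A·45 = 3, so A = 1/15.
General solution: y = C₁e^(-5x) + C₂e^(-x) + (1/15)e^(4x).


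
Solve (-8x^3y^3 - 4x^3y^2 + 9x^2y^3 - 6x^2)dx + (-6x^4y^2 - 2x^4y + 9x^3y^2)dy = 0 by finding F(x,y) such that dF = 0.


Check exactness: ∂M/∂y = -24x^3y^2 - 8x^3y + 27x^2y^2 and ∂N/∂x = -24x^3y^2 - 8x^3y + 27x^2y^2; equal, so the equation is exact.
Integrate M with respect to x (treating y as constant): ∫M dx = -2x^4y^3 - x^4y^2 + 3x^3y^3 - 2x^3 + h(y).
Differentiate w.r.t. y and set equal to N: all terms match, so h'(y) = 0 and h is a constant absorbed into C.
General solution: -2x^4y^3 - x^4y^2 + 3x^3y^3 - 2x^3 = C.


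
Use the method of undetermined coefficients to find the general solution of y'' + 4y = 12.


Homogeneous part: r² + 4 = 0 ⇒ r = ±2i, so y_h = C₁cos(2x) + C₂sin(2x).
Try constant y_p = A; plug in: 4A = 12 ⇒ A = 3.
General solution: y = C₁cos(2x) + C₂sin(2x) + 3.


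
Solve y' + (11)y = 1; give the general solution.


P(x) = 11, Q(x) = 1; integrating factor μ = e^(11x).
(μ y)' = e^(11x) ⇒ μ y = (1/11)e^(11x) + C.
Divide by μ: y = 1/11 + Ce^(-11x).


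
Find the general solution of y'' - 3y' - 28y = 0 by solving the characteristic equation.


Characteristic equation: r² - 3r - 28 = 0.
Factor: (r + 4)(r - 7) = 0 ⇒ r = -4, 7 (distinct real).
General solution: y = C₁e^(-4x) + C₂e^(7x).


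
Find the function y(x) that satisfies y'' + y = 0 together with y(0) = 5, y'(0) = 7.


Characteristic roots of r² + 1 = 0 are ±1i, so y = C₁cos(x) + C₂sin(x).
Apply y(0) = 5: C₁ = 5. Differentiate and apply y'(0) = 7: 1·C₂ = 7, so C₂ = 7.
Particular solution: y = 5cos(x) + 7sin(x).


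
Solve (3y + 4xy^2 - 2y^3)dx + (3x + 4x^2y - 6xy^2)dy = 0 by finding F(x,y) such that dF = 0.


Check exactness: ∂M/∂y = 3 + 8xy - 6y^2 and ∂N/∂x = 3 + 8xy - 6y^2; equal, so the equation is exact.
Integrate M with respect to x (treating y as constant): ∫M dx = 3xy + 2x^2y^2 - 2xy^3 + h(y).
Differentiate w.r.t. y and set equal to N: all terms match, so h'(y) = 0 and h is a constant absorbed into C.
General solution: 3xy + 2x^2y^2 - 2xy^3 = C.


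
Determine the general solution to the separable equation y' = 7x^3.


Integrate both sides with respect to x: y = ∫ 7x^3 dx = (7/4)x^4 + C.


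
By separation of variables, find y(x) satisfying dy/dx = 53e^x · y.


Separate variables: dy/y = 53e^x dx.
Integrate: ln|y| = 53e^x + C₀.
Exponentiate: y = Ce^(53e^x).


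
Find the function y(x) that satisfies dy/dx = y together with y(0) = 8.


General solution of y' = y is y = Ce^(x).
Apply y(0) = 8: C = 8.
Particular solution: y = 8e^(x).


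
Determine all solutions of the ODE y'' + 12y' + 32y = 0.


Characteristic equation: r² + 12r + 32 = 0.
Factor: (r + 8)(r + 4) = 0 ⇒ r = -8, -4 (distinct real).
General solution: y = C₁e^(-8x) + C₂e^(-4x).


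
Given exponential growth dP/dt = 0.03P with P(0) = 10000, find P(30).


The ODE dP/dt = 0.03P has solution P(t) = P(0)e^(0.03t).
Substitute P(0) = 10000 and t = 30: P(30) = 10000 e^(0.90) ≈ 24596.


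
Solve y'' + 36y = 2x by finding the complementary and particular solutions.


Homogeneous: r² + 36 = 0 ⇒ r = ±6i, y_h = C₁cos(6x) + C₂sin(6x).
Polynomial forcing; try y_p = Ax + B. Then y_p'' + 36 y_p = 36(Ax + B) = 2x, so B = 0 and A = 1/18.
General solution: y = C₁cos(6x) + C₂sin(6x) + (1/18)x.


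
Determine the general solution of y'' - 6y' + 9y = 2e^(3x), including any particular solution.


Characteristic polynomial (r - 3)² = 0; repeated root r = 3.
y_h = (C₁ + C₂x)e^(3x). Forcing matches the repeated root (resonance), so try y_p = Ax² e^(3x).
Substitute and solve for A: 2A = 2, so A = 1.
General solution: y = (C₁ + C₂x + x²)e^(3x).


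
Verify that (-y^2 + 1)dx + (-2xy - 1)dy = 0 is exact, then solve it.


Check exactness: ∂M/∂y = -2y and ∂N/∂x = -2y; equal, so the equation is exact.
Integrate M with respect to x (treating y as constant): ∫M dx = -xy^2 + x + h(y).
Differentiate w.r.t. y and set equal to N: the x-dependent terms already match, leaving h'(y) = -1. Integrate: h(y) = -y.
So F(x,y) = -xy^2 + x - y.
General solution: -xy^2 + x - y = C.


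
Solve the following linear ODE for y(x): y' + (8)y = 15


P(x) = 8, Q(x) = 15; integrating factor μ = e^(8x).
(μ y)' = 15e^(8x) ⇒ μ y = (15/8)e^(8x) + C.
Divide by μ: y = 15/8 + Ce^(-8x).


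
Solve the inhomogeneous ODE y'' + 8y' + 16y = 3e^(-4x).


Characteristic polynomial (r + 4)² = 0; repeated root r = -4.
y_h = (C₁ + C₂x)e^(-4x). Forcing matches the repeated root (resonance), so try y_p = Ax² e^(-4x).
Substitute and solve for A: 2A = 3, so A = 3/2.
General solution: y = (C₁ + C₂x + (3/2)x²)e^(-4x).


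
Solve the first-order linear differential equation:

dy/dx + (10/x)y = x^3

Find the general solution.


P(x) = 10/x ⇒ μ = x^10.
(x^10 y)' = x^13 ⇒ x^10 y = x^14/(14) + C.
Solve for y: y = (1/14)x^4 + C/x^10.


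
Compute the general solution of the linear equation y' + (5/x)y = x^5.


P(x) = 5/x ⇒ μ = x^5.
(x^5 y)' = x^10 ⇒ x^5 y = x^11/(11) + C.
Solve for y: y = (1/11)x^6 + C/x^5.


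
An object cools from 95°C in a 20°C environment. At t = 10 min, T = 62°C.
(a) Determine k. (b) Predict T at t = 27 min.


Newton's law: T(t) = T_a + (T₀ - T_a)e^(-kt).
(a) Use T(10) = 62: (62 - 20)/(95 - 20) = e^(-k·10), so k = -ln(0.560)/10 ≈ 0.0580.
(b) Apply k to t = 27: T(27) = 20 + (75)e^(-1.566) ≈ 35.7°C.


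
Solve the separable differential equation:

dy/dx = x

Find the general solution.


Integrate both sides with respect to x: y = ∫ x dx = (1/2)x^2 + C.


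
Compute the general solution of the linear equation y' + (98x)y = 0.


P(x) = 98x ⇒ μ = e^(49x²).
Q(x) = 0 so μ y is constant: y = Ce^(-49x²).


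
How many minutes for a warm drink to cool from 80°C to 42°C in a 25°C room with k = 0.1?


From T(t) = T_a + (T₀ - T_a)e^(-kt), set T(t) = 42:
(42 - 25) / (80 - 25) = e^(-0.1t), so t = -ln(0.309)/0.1 ≈ 11.7 minutes.


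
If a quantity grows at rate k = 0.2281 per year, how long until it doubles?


Exponential growth: P(t) = P₀ e^(0.2281t). Set P(t)/P₀ = 2: e^(0.2281t) = 2.
Solve: t = ln(2)/0.2281 ≈ 3.04 years.


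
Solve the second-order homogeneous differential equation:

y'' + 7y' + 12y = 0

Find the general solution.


Characteristic equation: r² + 7r + 12 = 0.
Factor: (r + 4)(r + 3) = 0 ⇒ r = -4, -3 (distinct real).
General solution: y = C₁e^(-4x) + C₂e^(-3x).


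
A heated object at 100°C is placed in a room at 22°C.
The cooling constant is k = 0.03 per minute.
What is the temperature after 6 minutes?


Newton's law: dT/dt = -k(T - T_a) has solution T(t) = T_a + (T₀ - T_a)e^(-kt).
Plug in T_a = 22, T₀ = 100, k = 0.03, t = 6: T(6) = 22 + (78)e^(-0.18) ≈ 87.2°C.


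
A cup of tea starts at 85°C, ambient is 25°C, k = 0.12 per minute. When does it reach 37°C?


From T(t) = T_a + (T₀ - T_a)e^(-kt), set T(t) = 37:
(37 - 25) / (85 - 25) = e^(-0.12t), so t = -ln(0.200)/0.12 ≈ 13.4 minutes.


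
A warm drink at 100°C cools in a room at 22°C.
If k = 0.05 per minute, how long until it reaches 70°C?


From T(t) = T_a + (T₀ - T_a)e^(-kt), set T(t) = 70:
(70 - 22) / (100 - 22) = e^(-0.05t), so t = -ln(0.615)/0.05 ≈ 9.7 minutes.


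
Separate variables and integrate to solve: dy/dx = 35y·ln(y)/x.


Separate: dy/[y ln(y)] = 35 dx/x.
Substitute u = ln(y): du/u = 35 dx/x.
Integrate: ln|ln(y)| = 35ln|x| + C₀, hence ln(y) = C·x^35.


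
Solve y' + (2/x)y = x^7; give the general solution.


P(x) = 2/x ⇒ μ = x^2.
(x^2 y)' = x^9 ⇒ x^2 y = x^10/(10) + C.
Solve for y: y = (1/10)x^8 + C/x^2.


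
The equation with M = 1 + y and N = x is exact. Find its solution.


Check exactness: ∂M/∂y = 1 and ∂N/∂x = 1; equal, so the equation is exact.
Integrate M with respect to x (treating y as constant): ∫M dx = x + xy + h(y).
Differentiate w.r.t. y and set equal to N: all terms match, so h'(y) = 0 and h is a constant absorbed into C.
General solution: x + xy = C.


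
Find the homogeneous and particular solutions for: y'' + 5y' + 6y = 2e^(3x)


Characteristic roots of r² + 5r + 6 = 0 are -3, -2.
y_h = C₁e^(-3x) + C₂e^(-2x).
Forcing exponent 3 is not a characteristic root; try y_p = Ae^(3x).
Substitute: A·(9 + (5)·3 + (6)) = A·30 = 2, so A = 1/15.
General solution: y = C₁e^(-3x) + C₂e^(-2x) + (1/15)e^(3x).


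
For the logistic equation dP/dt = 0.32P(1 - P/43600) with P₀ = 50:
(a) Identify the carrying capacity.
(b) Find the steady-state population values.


Logistic ODE dP/dt = 0.32P(1 - P/43600) has equilibria where dP/dt = 0, i.e. P = 0 or P = 43600.
The coefficient (1 - P/K) = 0 when P = K, identifying K = 43600 as the carrying capacity.
(a) K = 43600; (b) equilibria P = 0 and P = 43600.


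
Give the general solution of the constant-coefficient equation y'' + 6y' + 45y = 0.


Characteristic equation: r² + 6r + 45 = 0.
Discriminant is negative; roots r = -3 ± 6i (complex conjugate pair).
General solution uses e^(α x)(C₁ cos(β x) + C₂ sin(β x)): y = e^(-3x)(C₁cos(6x) + C₂sin(6x)).


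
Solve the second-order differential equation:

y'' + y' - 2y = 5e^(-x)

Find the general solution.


Characteristic roots of r² + r - 2 = 0 are -2, 1.
y_h = C₁e^(-2x) + C₂e^(x).
Forcing exponent -1 is not a characteristic root; try y_p = Ae^(-x).
Substitute: A·(1 + (1)·-1 + (-2)) = A·-2 = 5, so A = -5/2.
General solution: y = C₁e^(-2x) + C₂e^(x) - (5/2)e^(-x).


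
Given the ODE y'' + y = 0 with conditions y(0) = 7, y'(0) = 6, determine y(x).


Characteristic roots of r² + 1 = 0 are ±1i, so y = C₁cos(x) + C₂sin(x).
Apply y(0) = 7: C₁ = 7. Differentiate and apply y'(0) = 6: 1·C₂ = 6, so C₂ = 6.
Particular solution: y = 7cos(x) + 6sin(x).


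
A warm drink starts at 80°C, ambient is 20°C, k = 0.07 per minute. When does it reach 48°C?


From T(t) = T_a + (T₀ - T_a)e^(-kt), set T(t) = 48:
(48 - 20) / (80 - 20) = e^(-0.07t), so t = -ln(0.467)/0.07 ≈ 10.9 minutes.


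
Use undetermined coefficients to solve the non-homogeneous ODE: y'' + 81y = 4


Homogeneous part: r² + 81 = 0 ⇒ r = ±9i, so y_h = C₁cos(9x) + C₂sin(9x).
Try constant y_p = A; plug in: 81A = 4 ⇒ A = 4/81.
General solution: y = C₁cos(9x) + C₂sin(9x) + 4/81.


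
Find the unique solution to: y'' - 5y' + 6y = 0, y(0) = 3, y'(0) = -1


Characteristic roots of r² - 5r + 6 = 0 are 3, 2.
General solution y = c₁ e^(3x) + c₂ e^(2x).
Apply y(0) = 3: c₁ + c₂ = 3. Apply y'(0) = -1: 3 c₁ + 2 c₂ = -1.
Solve: c₁ = -7, c₂ = 10.
Particular solution: y = -7e^(3x) + 10e^(2x).


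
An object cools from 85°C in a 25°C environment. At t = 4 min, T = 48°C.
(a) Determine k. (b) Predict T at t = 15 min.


Newton's law: T(t) = T_a + (T₀ - T_a)e^(-kt).
(a) Use T(4) = 48: (48 - 25)/(85 - 25) = e^(-k·4), so k = -ln(0.383)/4 ≈ 0.2397.
(b) Apply k to t = 15: T(15) = 25 + (60)e^(-3.596) ≈ 26.6°C.


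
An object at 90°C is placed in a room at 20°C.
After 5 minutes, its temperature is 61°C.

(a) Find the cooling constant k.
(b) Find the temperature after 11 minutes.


Newton's law: T(t) = T_a + (T₀ - T_a)e^(-kt).
(a) Use T(5) = 61: (61 - 20)/(90 - 20) = e^(-k·5), so k = -ln(0.586)/5 ≈ 0.1070.
(b) Apply k to t = 11: T(11) = 20 + (70)e^(-1.177) ≈ 41.6°C.


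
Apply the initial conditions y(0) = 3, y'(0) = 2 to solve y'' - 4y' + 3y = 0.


Characteristic roots of r² - 4r + 3 = 0 are 1, 3.
General solution y = c₁ e^(x) + c₂ e^(3x).
Apply y(0) = 3: c₁ + c₂ = 3. Apply y'(0) = 2: 1 c₁ + 3 c₂ = 2.
Solve: c₁ = 7/2, c₂ = -1/2.
Particular solution: y = (7/2)e^(x) - (1/2)e^(3x).


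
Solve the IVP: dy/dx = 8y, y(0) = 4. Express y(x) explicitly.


General solution of y' = 8y is y = Ce^(8x).
Apply y(0) = 4: C = 4.
Particular solution: y = 4e^(8x).


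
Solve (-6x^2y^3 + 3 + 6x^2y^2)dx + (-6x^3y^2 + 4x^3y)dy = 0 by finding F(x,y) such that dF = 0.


Check exactness: ∂M/∂y = -18x^2y^2 + 12x^2y and ∂N/∂x = -18x^2y^2 + 12x^2y; equal, so the equation is exact.
Integrate M with respect to x (treating y as constant): ∫M dx = -2x^3y^3 + 3x + 2x^3y^2 + h(y).
Differentiate w.r.t. y and set equal to N: all terms match, so h'(y) = 0 and h is a constant absorbed into C.
General solution: -2x^3y^3 + 3x + 2x^3y^2 = C.


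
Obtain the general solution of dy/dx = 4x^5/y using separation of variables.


Separate variables: y dy = 4x^5 dx.
Integrate both sides: y²/2 = (2/3)x^6 + C₀.
Multiply by 2: y² = (4/3)x^6 + C.


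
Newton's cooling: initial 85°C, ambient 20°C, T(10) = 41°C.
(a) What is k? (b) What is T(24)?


Newton's law: T(t) = T_a + (T₀ - T_a)e^(-kt).
(a) Use T(10) = 41: (41 - 20)/(85 - 20) = e^(-k·10), so k = -ln(0.323)/10 ≈ 0.1130.
(b) Apply k to t = 24: T(24) = 20 + (65)e^(-2.712) ≈ 24.3°C.


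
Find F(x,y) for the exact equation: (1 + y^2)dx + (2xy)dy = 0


Check exactness: ∂M/∂y = 2y and ∂N/∂x = 2y; equal, so the equation is exact.
Integrate M with respect to x (treating y as constant): ∫M dx = x + xy^2 + h(y).
Differentiate w.r.t. y and set equal to N: all terms match, so h'(y) = 0 and h is a constant absorbed into C.
General solution: x + xy^2 = C.


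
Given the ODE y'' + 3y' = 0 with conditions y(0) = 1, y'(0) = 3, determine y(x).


Characteristic roots of r² + 3r = 0 are 0, -3.
General solution y = c₁ + c₂ e^(-3x).
Apply y(0) = 1: c₁ + c₂ = 1. Apply y'(0) = 3: 0 c₁ - 3 c₂ = 3.
Solve: c₁ = 2, c₂ = -1.
Particular solution: y = 2 - e^(-3x).


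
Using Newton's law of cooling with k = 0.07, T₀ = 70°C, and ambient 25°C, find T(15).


Newton's law: dT/dt = -k(T - T_a) has solution T(t) = T_a + (T₀ - T_a)e^(-kt).
Plug in T_a = 25, T₀ = 70, k = 0.07, t = 15: T(15) = 25 + (45)e^(-1.05) ≈ 40.7°C.


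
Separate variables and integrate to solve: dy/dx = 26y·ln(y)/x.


Separate: dy/[y ln(y)] = 26 dx/x.
Substitute u = ln(y): du/u = 26 dx/x.
Integrate: ln|ln(y)| = 26ln|x| + C₀, hence ln(y) = C·x^26.


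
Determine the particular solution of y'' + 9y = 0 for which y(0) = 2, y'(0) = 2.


Characteristic roots of r² + 9 = 0 are ±3i, so y = C₁cos(3x) + C₂sin(3x).
Apply y(0) = 2: C₁ = 2. Differentiate and apply y'(0) = 2: 3·C₂ = 2, so C₂ = 2/3.
Particular solution: y = 2cos(3x) + (2/3)sin(3x).


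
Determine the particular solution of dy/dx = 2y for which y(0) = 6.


General solution of y' = 2y is y = Ce^(2x).
Apply y(0) = 6: C = 6.
Particular solution: y = 6e^(2x).


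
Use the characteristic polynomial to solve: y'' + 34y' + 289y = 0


Characteristic equation: r² + 34r + 289 = 0, i.e. (r + 17)² = 0.
Repeated root r = -17; include an x factor for the second linearly independent solution.
General solution: y = (C₁ + C₂x)e^(-17x).


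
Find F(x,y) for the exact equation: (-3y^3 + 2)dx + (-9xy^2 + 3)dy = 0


Check exactness: ∂M/∂y = -9y^2 and ∂N/∂x = -9y^2; equal, so the equation is exact.
Integrate M with respect to x (treating y as constant): ∫M dx = -3xy^3 + 2x + h(y).
Differentiate w.r.t. y and set equal to N: the x-dependent terms already match, leaving h'(y) = 3. Integrate: h(y) = 3y.
So F(x,y) = -3xy^3 + 3y + 2x.
General solution: -3xy^3 + 3y + 2x = C.


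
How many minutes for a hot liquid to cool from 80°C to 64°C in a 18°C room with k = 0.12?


From T(t) = T_a + (T₀ - T_a)e^(-kt), set T(t) = 64:
(64 - 18) / (80 - 18) = e^(-0.12t), so t = -ln(0.742)/0.12 ≈ 2.5 minutes.


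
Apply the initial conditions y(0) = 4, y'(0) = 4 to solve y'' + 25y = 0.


Characteristic roots of r² + 25 = 0 are ±5i, so y = C₁cos(5x) + C₂sin(5x).
Apply y(0) = 4: C₁ = 4. Differentiate and apply y'(0) = 4: 5·C₂ = 4, so C₂ = 4/5.
Particular solution: y = 4cos(5x) + (4/5)sin(5x).


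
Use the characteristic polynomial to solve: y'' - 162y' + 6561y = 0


Characteristic equation: r² - 162r + 6561 = 0, i.e. (r - 81)² = 0.
Repeated root r = 81; include an x factor for the second linearly independent solution.
General solution: y = (C₁ + C₂x)e^(81x).


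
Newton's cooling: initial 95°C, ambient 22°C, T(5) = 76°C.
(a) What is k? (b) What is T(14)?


Newton's law: T(t) = T_a + (T₀ - T_a)e^(-kt).
(a) Use T(5) = 76: (76 - 22)/(95 - 22) = e^(-k·5), so k = -ln(0.740)/5 ≈ 0.0603.
(b) Apply k to t = 14: T(14) = 22 + (73)e^(-0.844) ≈ 53.4°C.


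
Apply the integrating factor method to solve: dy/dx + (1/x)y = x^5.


P(x) = 1/x ⇒ μ = x^1.
(x^1 y)' = x^6 ⇒ x^1 y = x^7/(7) + C.
Solve for y: y = (1/7)x^6 + C/x^1.


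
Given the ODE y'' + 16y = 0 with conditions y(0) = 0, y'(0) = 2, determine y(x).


Characteristic roots of r² + 16 = 0 are ±4i, so y = C₁cos(4x) + C₂sin(4x).
Apply y(0) = 0: C₁ = 0. Differentiate and apply y'(0) = 2: 4·C₂ = 2, so C₂ = 1/2.
Particular solution: y = (1/2)sin(4x).


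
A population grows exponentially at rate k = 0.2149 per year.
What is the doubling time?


Exponential growth: P(t) = P₀ e^(0.2149t). Set P(t)/P₀ = 2: e^(0.2149t) = 2.
Solve: t = ln(2)/0.2149 ≈ 3.23 years.


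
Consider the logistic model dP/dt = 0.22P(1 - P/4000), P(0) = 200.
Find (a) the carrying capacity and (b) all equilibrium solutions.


Logistic ODE dP/dt = 0.22P(1 - P/4000) has equilibria where dP/dt = 0, i.e. P = 0 or P = 4000.
The coefficient (1 - P/K) = 0 when P = K, identifying K = 4000 as the carrying capacity.
(a) K = 4000; (b) equilibria P = 0 and P = 4000.


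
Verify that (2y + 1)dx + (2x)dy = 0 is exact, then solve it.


Check exactness: ∂M/∂y = 2 and ∂N/∂x = 2; equal, so the equation is exact.
Integrate M with respect to x (treating y as constant): ∫M dx = 2xy + x + h(y).
Differentiate w.r.t. y and set equal to N: all terms match, so h'(y) = 0 and h is a constant absorbed into C.
General solution: 2xy + x = C.


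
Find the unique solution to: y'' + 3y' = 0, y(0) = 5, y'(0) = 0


Characteristic roots of r² + 3r = 0 are -3, 0.
General solution y = c₁ e^(-3x) + c₂.
Apply y(0) = 5: c₁ + c₂ = 5. Apply y'(0) = 0: -3 c₁ + 0 c₂ = 0.
Solve: c₁ = 0, c₂ = 5.
Particular solution: y = 0e^(-3x) + 5.


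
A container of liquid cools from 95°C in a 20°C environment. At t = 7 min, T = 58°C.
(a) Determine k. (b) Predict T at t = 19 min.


Newton's law: T(t) = T_a + (T₀ - T_a)e^(-kt).
(a) Use T(7) = 58: (58 - 20)/(95 - 20) = e^(-k·7), so k = -ln(0.507)/7 ≈ 0.0971.
(b) Apply k to t = 19: T(19) = 20 + (75)e^(-1.845) ≈ 31.8°C.


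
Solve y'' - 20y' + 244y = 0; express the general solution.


Characteristic equation: r² - 20r + 244 = 0.
Discriminant is negative; roots r = 10 ± 12i (complex conjugate pair).
General solution uses e^(α x)(C₁ cos(β x) + C₂ sin(β x)): y = e^(10x)(C₁cos(12x) + C₂sin(12x)).


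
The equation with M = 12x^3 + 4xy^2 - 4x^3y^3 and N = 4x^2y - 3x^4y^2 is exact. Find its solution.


Check exactness: ∂M/∂y = 8xy - 12x^3y^2 and ∂N/∂x = 8xy - 12x^3y^2; equal, so the equation is exact.
Integrate M with respect to x (treating y as constant): ∫M dx = 3x^4 + 2x^2y^2 - x^4y^3 + h(y).
Differentiate w.r.t. y and set equal to N: all terms match, so h'(y) = 0 and h is a constant absorbed into C.
General solution: 3x^4 + 2x^2y^2 - x^4y^3 = C.


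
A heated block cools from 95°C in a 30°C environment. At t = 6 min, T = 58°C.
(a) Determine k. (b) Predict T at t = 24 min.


Newton's law: T(t) = T_a + (T₀ - T_a)e^(-kt).
(a) Use T(6) = 58: (58 - 30)/(95 - 30) = e^(-k·6), so k = -ln(0.431)/6 ≈ 0.1404.
(b) Apply k to t = 24: T(24) = 30 + (65)e^(-3.369) ≈ 32.2°C.


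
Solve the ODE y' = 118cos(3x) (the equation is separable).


g(y) = 1, so integrate directly: y = ∫ 118cos(3x) dx = (118/3)sin(3x) + C.


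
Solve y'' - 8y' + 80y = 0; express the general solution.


Characteristic equation: r² - 8r + 80 = 0.
Discriminant is negative; roots r = 4 ± 8i (complex conjugate pair).
General solution uses e^(α x)(C₁ cos(β x) + C₂ sin(β x)): y = e^(4x)(C₁cos(8x) + C₂sin(8x)).


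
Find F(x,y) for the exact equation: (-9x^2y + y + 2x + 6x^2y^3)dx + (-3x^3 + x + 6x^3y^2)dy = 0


Check exactness: ∂M/∂y = -9x^2 + 1 + 18x^2y^2 and ∂N/∂x = -9x^2 + 1 + 18x^2y^2; equal, so the equation is exact.
Integrate M with respect to x (treating y as constant): ∫M dx = -3x^3y + xy + x^2 + 2x^3y^3 + h(y).
Differentiate w.r.t. y and set equal to N: all terms match, so h'(y) = 0 and h is a constant absorbed into C.
General solution: -3x^3y + xy + x^2 + 2x^3y^3 = C.


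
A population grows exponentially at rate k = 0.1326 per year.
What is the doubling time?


Exponential growth: P(t) = P₀ e^(0.1326t). Set P(t)/P₀ = 2: e^(0.1326t) = 2.
Solve: t = ln(2)/0.1326 ≈ 5.23 years.


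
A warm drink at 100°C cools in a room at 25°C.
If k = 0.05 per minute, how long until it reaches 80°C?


From T(t) = T_a + (T₀ - T_a)e^(-kt), set T(t) = 80:
(80 - 25) / (100 - 25) = e^(-0.05t), so t = -ln(0.733)/0.05 ≈ 6.2 minutes.


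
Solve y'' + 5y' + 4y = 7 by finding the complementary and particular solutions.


Characteristic roots of r² + 5r + 4 = 0 are -4, -1.
y_h = C₁e^(-4x) + C₂e^(-x).
Constant forcing; try y_p = A. Then 4A = 7 ⇒ A = 7/4.
General solution: y = C₁e^(-4x) + C₂e^(-x) + 7/4.


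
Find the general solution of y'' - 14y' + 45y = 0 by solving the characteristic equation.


Characteristic equation: r² - 14r + 45 = 0.
Factor: (r - 5)(r - 9) = 0 ⇒ r = 5, 9 (distinct real).
General solution: y = C₁e^(5x) + C₂e^(9x).


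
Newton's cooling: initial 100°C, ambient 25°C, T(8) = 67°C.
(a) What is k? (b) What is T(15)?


Newton's law: T(t) = T_a + (T₀ - T_a)e^(-kt).
(a) Use T(8) = 67: (67 - 25)/(100 - 25) = e^(-k·8), so k = -ln(0.560)/8 ≈ 0.0725.
(b) Apply k to t = 15: T(15) = 25 + (75)e^(-1.087) ≈ 50.3°C.


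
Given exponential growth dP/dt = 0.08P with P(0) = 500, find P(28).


The ODE dP/dt = 0.08P has solution P(t) = P(0)e^(0.08t).
Substitute P(0) = 500 and t = 28: P(28) = 500 e^(2.24) ≈ 4697.


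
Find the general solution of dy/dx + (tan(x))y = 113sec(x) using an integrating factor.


P(x) = tan(x) ⇒ μ = e^(∫tan(x)dx) = sec(x).
(sec(x) y)' = 113sec²(x) ⇒ sec(x) y = 113tan(x) + C.
Multiply by cos(x): y = 113sin(x) + C·cos(x).


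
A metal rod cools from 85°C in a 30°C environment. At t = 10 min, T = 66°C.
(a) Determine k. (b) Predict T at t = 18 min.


Newton's law: T(t) = T_a + (T₀ - T_a)e^(-kt).
(a) Use T(10) = 66: (66 - 30)/(85 - 30) = e^(-k·10), so k = -ln(0.655)/10 ≈ 0.0424.
(b) Apply k to t = 18: T(18) = 30 + (55)e^(-0.763) ≈ 55.6°C.


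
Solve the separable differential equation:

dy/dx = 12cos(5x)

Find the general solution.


g(y) = 1, so integrate directly: y = ∫ 12cos(5x) dx = (12/5)sin(5x) + C.


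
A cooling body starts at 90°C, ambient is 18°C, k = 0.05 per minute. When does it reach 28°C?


From T(t) = T_a + (T₀ - T_a)e^(-kt), set T(t) = 28:
(28 - 18) / (90 - 18) = e^(-0.05t), so t = -ln(0.139)/0.05 ≈ 39.5 minutes.


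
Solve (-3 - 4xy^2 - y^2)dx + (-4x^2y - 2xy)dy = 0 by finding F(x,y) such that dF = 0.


Check exactness: ∂M/∂y = -8xy - 2y and ∂N/∂x = -8xy - 2y; equal, so the equation is exact.
Integrate M with respect to x (treating y as constant): ∫M dx = -3x - 2x^2y^2 - xy^2 + h(y).
Differentiate w.r.t. y and set equal to N: all terms match, so h'(y) = 0 and h is a constant absorbed into C.
General solution: -3x - 2x^2y^2 - xy^2 = C.


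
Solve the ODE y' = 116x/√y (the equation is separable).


Separate: √y dy = 116x dx.
Integrate: (2/3)y^(3/2) = 58x² + C.


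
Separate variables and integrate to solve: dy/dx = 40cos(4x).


g(y) = 1, so integrate directly: y = ∫ 40cos(4x) dx = 10sin(4x) + C.


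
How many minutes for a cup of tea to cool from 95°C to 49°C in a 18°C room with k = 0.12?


From T(t) = T_a + (T₀ - T_a)e^(-kt), set T(t) = 49:
(49 - 18) / (95 - 18) = e^(-0.12t), so t = -ln(0.403)/0.12 ≈ 7.6 minutes.


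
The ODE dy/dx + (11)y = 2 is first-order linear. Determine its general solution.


P(x) = 11, Q(x) = 2; integrating factor μ = e^(11x).
(μ y)' = 2e^(11x) ⇒ μ y = (2/11)e^(11x) + C.
Divide by μ: y = 2/11 + Ce^(-11x).


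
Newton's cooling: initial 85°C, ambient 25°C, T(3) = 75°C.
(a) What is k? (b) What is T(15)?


Newton's law: T(t) = T_a + (T₀ - T_a)e^(-kt).
(a) Use T(3) = 75: (75 - 25)/(85 - 25) = e^(-k·3), so k = -ln(0.833)/3 ≈ 0.0608.
(b) Apply k to t = 15: T(15) = 25 + (60)e^(-0.912) ≈ 49.1°C.


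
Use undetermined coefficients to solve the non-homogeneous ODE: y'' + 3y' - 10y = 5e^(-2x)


Characteristic roots of r² + 3r - 10 = 0 are 2, -5.
y_h = C₁e^(2x) + C₂e^(-5x).
Forcing exponent -2 is not a characteristic root; try y_p = Ae^(-2x).
Substitute: A·(4 + (3)·-2 + (-10)) = A·-12 = 5, so A = -5/12.
General solution: y = C₁e^(2x) + C₂e^(-5x) - (5/12)e^(-2x).


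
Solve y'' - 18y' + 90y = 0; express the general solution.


Characteristic equation: r² - 18r + 90 = 0.
Discriminant is negative; roots r = 9 ± 3i (complex conjugate pair).
General solution uses e^(α x)(C₁ cos(β x) + C₂ sin(β x)): y = e^(9x)(C₁cos(3x) + C₂sin(3x)).


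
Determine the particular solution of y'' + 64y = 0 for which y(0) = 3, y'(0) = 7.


Characteristic roots of r² + 64 = 0 are ±8i, so y = C₁cos(8x) + C₂sin(8x).
Apply y(0) = 3: C₁ = 3. Differentiate and apply y'(0) = 7: 8·C₂ = 7, so C₂ = 7/8.
Particular solution: y = 3cos(8x) + (7/8)sin(8x).


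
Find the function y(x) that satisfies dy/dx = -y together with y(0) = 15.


General solution of y' = -y is y = Ce^(-x).
Apply y(0) = 15: C = 15.
Particular solution: y = 15e^(-x).


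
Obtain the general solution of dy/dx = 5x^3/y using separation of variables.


Separate variables: y dy = 5x^3 dx.
Integrate both sides: y²/2 = (5/4)x^4 + C₀.
Multiply by 2: y² = (5/2)x^4 + C.


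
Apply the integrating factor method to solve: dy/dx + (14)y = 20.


P(x) = 14, Q(x) = 20; integrating factor μ = e^(14x).
(μ y)' = 20e^(14x) ⇒ μ y = (10/7)e^(14x) + C.
Divide by μ: y = 10/7 + Ce^(-14x).


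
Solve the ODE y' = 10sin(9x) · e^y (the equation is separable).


Separate: e^(-y) dy = 10sin(9x) dx.
Integrate: -e^(-y) = -(10/9)cos(9x) + C₀.
Rearrange: e^(-y) = (10/9)cos(9x) + C.


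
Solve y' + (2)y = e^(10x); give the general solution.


P(x) = 2 ⇒ μ = e^(2x).
(μ y)' = e^(12x) ⇒ μ y = e^(12x)/12 + C.
Divide by μ: y = (1/12)e^(10x) + Ce^(-2x).


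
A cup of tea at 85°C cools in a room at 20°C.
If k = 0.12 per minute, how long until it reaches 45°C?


From T(t) = T_a + (T₀ - T_a)e^(-kt), set T(t) = 45:
(45 - 20) / (85 - 20) = e^(-0.12t), so t = -ln(0.385)/0.12 ≈ 8.0 minutes.


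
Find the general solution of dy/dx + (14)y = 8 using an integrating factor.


P(x) = 14, Q(x) = 8; integrating factor μ = e^(14x).
(μ y)' = 8e^(14x) ⇒ μ y = (4/7)e^(14x) + C.
Divide by μ: y = 4/7 + Ce^(-14x).


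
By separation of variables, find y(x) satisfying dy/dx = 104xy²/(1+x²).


Separate: dy/y² = 104x/(1+x²) dx.
Integrate LHS: ∫ dy/y² = -1/y.
Integrate RHS via u = 1+x²: 52ln(1+x²) + C.
Result: -1/y = 52ln(1+x²) + C.


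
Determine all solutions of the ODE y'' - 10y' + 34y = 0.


Characteristic equation: r² - 10r + 34 = 0.
Discriminant is negative; roots r = 5 ± 3i (complex conjugate pair).
General solution uses e^(α x)(C₁ cos(β x) + C₂ sin(β x)): y = e^(5x)(C₁cos(3x) + C₂sin(3x)).


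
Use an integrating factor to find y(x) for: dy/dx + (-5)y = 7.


P(x) = -5 ⇒ μ = e^(-5x).
(μ y)' = 7e^(-5x) ⇒ μ y = -(7/5)e^(-5x) + C.
Divide by μ: y = -7/5 + Ce^(5x).


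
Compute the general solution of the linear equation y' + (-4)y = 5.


P(x) = -4 ⇒ μ = e^(-4x).
(μ y)' = 5e^(-4x) ⇒ μ y = -(5/4)e^(-4x) + C.
Divide by μ: y = -5/4 + Ce^(4x).


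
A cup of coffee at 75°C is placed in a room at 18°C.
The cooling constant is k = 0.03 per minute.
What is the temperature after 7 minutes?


Newton's law: dT/dt = -k(T - T_a) has solution T(t) = T_a + (T₀ - T_a)e^(-kt).
Plug in T_a = 18, T₀ = 75, k = 0.03, t = 7: T(7) = 18 + (57)e^(-0.21) ≈ 64.2°C.


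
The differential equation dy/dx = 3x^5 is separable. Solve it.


Integrate both sides with respect to x: y = ∫ 3x^5 dx = (1/2)x^6 + C.


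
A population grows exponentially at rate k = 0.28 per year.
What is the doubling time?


Exponential growth: P(t) = P₀ e^(0.28t). Set P(t)/P₀ = 2: e^(0.28t) = 2.
Solve: t = ln(2)/0.28 ≈ 2.48 years.


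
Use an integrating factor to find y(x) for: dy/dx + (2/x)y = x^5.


P(x) = 2/x ⇒ μ = x^2.
(x^2 y)' = x^7 ⇒ x^2 y = x^8/(8) + C.
Solve for y: y = (1/8)x^6 + C/x^2.


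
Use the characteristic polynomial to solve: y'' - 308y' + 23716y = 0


Characteristic equation: r² - 308r + 23716 = 0, i.e. (r - 154)² = 0.
Repeated root r = 154; include an x factor for the second linearly independent solution.
General solution: y = (C₁ + C₂x)e^(154x).


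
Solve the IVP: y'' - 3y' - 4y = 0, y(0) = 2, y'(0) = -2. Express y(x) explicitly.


Characteristic roots of r² - 3r - 4 = 0 are 4, -1.
General solution y = c₁ e^(4x) + c₂ e^(-x).
Apply y(0) = 2: c₁ + c₂ = 2. Apply y'(0) = -2: 4 c₁ - 1 c₂ = -2.
Solve: c₁ = 0, c₂ = 2.
Particular solution: y = 0e^(4x) + 2e^(-x).


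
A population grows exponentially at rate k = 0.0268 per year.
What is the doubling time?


Exponential growth: P(t) = P₀ e^(0.0268t). Set P(t)/P₀ = 2: e^(0.0268t) = 2.
Solve: t = ln(2)/0.0268 ≈ 25.86 years.


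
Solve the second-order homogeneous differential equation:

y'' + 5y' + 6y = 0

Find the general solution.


Characteristic equation: r² + 5r + 6 = 0.
Factor: (r + 3)(r + 2) = 0 ⇒ r = -3, -2 (distinct real).
General solution: y = C₁e^(-3x) + C₂e^(-2x).


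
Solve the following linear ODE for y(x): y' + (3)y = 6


P(x) = 3, Q(x) = 6; integrating factor μ = e^(3x).
(μ y)' = 6e^(3x) ⇒ μ y = 2e^(3x) + C.
Divide by μ: y = 2 + Ce^(-3x).


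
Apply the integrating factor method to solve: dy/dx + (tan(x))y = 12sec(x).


P(x) = tan(x) ⇒ μ = e^(∫tan(x)dx) = sec(x).
(sec(x) y)' = 12sec²(x) ⇒ sec(x) y = 12tan(x) + C.
Multiply by cos(x): y = 12sin(x) + C·cos(x).


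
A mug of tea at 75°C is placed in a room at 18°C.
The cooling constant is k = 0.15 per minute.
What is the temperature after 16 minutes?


Newton's law: dT/dt = -k(T - T_a) has solution T(t) = T_a + (T₀ - T_a)e^(-kt).
Plug in T_a = 18, T₀ = 75, k = 0.15, t = 16: T(16) = 18 + (57)e^(-2.40) ≈ 23.2°C.


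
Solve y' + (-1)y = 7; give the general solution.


P(x) = -1 ⇒ μ = e^(-x).
(μ y)' = 7e^(-x) ⇒ μ y = -7e^(-x) + C.
Divide by μ: y = -7 + Ce^(x).


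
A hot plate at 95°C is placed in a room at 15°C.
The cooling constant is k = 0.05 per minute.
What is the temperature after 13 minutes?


Newton's law: dT/dt = -k(T - T_a) has solution T(t) = T_a + (T₀ - T_a)e^(-kt).
Plug in T_a = 15, T₀ = 95, k = 0.05, t = 13: T(13) = 15 + (80)e^(-0.65) ≈ 56.8°C.


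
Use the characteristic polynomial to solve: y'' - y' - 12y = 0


Characteristic equation: r² - r - 12 = 0.
Factor: (r + 3)(r - 4) = 0 ⇒ r = -3, 4 (distinct real).
General solution: y = C₁e^(-3x) + C₂e^(4x).


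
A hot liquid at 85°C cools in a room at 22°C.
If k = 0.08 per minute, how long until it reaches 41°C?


From T(t) = T_a + (T₀ - T_a)e^(-kt), set T(t) = 41:
(41 - 22) / (85 - 22) = e^(-0.08t), so t = -ln(0.302)/0.08 ≈ 15.0 minutes.


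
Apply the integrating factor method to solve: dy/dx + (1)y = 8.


P(x) = 1, Q(x) = 8; integrating factor μ = e^(x).
(μ y)' = 8e^(x) ⇒ μ y = 8e^(x) + C.
Divide by μ: y = 8 + Ce^(-x).


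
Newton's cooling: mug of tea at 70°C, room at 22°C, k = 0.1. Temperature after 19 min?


Newton's law: dT/dt = -k(T - T_a) has solution T(t) = T_a + (T₀ - T_a)e^(-kt).
Plug in T_a = 22, T₀ = 70, k = 0.1, t = 19: T(19) = 22 + (48)e^(-1.90) ≈ 29.2°C.


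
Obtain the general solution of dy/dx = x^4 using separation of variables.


Integrate both sides with respect to x: y = ∫ x^4 dx = (1/5)x^5 + C.


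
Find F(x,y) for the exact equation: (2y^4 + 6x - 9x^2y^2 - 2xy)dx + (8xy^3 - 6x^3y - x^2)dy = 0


Check exactness: ∂M/∂y = 8y^3 - 18x^2y - 2x and ∂N/∂x = 8y^3 - 18x^2y - 2x; equal, so the equation is exact.
Integrate M with respect to x (treating y as constant): ∫M dx = 2xy^4 + 3x^2 - 3x^3y^2 - x^2y + h(y).
Differentiate w.r.t. y and set equal to N: all terms match, so h'(y) = 0 and h is a constant absorbed into C.
General solution: 2xy^4 + 3x^2 - 3x^3y^2 - x^2y = C.


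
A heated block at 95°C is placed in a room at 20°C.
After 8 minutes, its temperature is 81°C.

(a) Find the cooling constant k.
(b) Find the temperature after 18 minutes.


Newton's law: T(t) = T_a + (T₀ - T_a)e^(-kt).
(a) Use T(8) = 81: (81 - 20)/(95 - 20) = e^(-k·8), so k = -ln(0.813)/8 ≈ 0.0258.
(b) Apply k to t = 18: T(18) = 20 + (75)e^(-0.465) ≈ 67.1°C.


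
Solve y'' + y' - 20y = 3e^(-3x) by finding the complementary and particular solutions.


Characteristic roots of r² + r - 20 = 0 are 4, -5.
y_h = C₁e^(4x) + C₂e^(-5x).
Forcing exponent -3 is not a characteristic root; try y_p = Ae^(-3x).
Substitute: A·(9 + (1)·-3 + (-20)) = A·-14 = 3, so A = -3/14.
General solution: y = C₁e^(4x) + C₂e^(-5x) - (3/14)e^(-3x).


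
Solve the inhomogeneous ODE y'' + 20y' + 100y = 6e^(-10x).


Characteristic polynomial (r + 10)² = 0; repeated root r = -10.
y_h = (C₁ + C₂x)e^(-10x). Forcing matches the repeated root (resonance), so try y_p = Ax² e^(-10x).
Substitute and solve for A: 2A = 6, so A = 3.
General solution: y = (C₁ + C₂x + 3x²)e^(-10x).


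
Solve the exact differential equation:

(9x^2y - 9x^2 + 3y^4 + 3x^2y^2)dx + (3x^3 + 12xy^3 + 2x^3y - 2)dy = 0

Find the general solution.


Check exactness: ∂M/∂y = 9x^2 + 12y^3 + 6x^2y and ∂N/∂x = 9x^2 + 12y^3 + 6x^2y; equal, so the equation is exact.
Integrate M with respect to x (treating y as constant): ∫M dx = 3x^3y - 3x^3 + 3xy^4 + x^3y^2 + h(y).
Differentiate w.r.t. y and set equal to N: the x-dependent terms already match, leaving h'(y) = -2. Integrate: h(y) = -2y.
So F(x,y) = 3x^3y - 3x^3 + 3xy^4 + x^3y^2 - 2y.
General solution: 3x^3y - 3x^3 + 3xy^4 + x^3y^2 - 2y = C.


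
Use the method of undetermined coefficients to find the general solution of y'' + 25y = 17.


Homogeneous part: r² + 25 = 0 ⇒ r = ±5i, so y_h = C₁cos(5x) + C₂sin(5x).
Try constant y_p = A; plug in: 25A = 17 ⇒ A = 17/25.
General solution: y = C₁cos(5x) + C₂sin(5x) + 17/25.


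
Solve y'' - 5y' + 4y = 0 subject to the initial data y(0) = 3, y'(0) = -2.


Characteristic roots of r² - 5r + 4 = 0 are 1, 4.
General solution y = c₁ e^(x) + c₂ e^(4x).
Apply y(0) = 3: c₁ + c₂ = 3. Apply y'(0) = -2: 1 c₁ + 4 c₂ = -2.
Solve: c₁ = 14/3, c₂ = -5/3.
Particular solution: y = (14/3)e^(x) - (5/3)e^(4x).


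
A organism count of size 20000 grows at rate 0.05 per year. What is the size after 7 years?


The ODE dP/dt = 0.05P has solution P(t) = P(0)e^(0.05t).
Substitute P(0) = 20000 and t = 7: P(7) = 20000 e^(0.35) ≈ 28381.


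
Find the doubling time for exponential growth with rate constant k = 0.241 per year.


Exponential growth: P(t) = P₀ e^(0.241t). Set P(t)/P₀ = 2: e^(0.241t) = 2.
Solve: t = ln(2)/0.241 ≈ 2.88 years.


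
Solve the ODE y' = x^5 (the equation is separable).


Integrate both sides with respect to x: y = ∫ x^5 dx = (1/6)x^6 + C.


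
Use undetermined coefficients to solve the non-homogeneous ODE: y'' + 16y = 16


Homogeneous part: r² + 16 = 0 ⇒ r = ±4i, so y_h = C₁cos(4x) + C₂sin(4x).
Try constant y_p = A; plug in: 16A = 16 ⇒ A = 1.
General solution: y = C₁cos(4x) + C₂sin(4x) + 1.


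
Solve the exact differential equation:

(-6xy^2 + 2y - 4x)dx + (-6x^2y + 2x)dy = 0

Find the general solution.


Check exactness: ∂M/∂y = -12xy + 2 and ∂N/∂x = -12xy + 2; equal, so the equation is exact.
Integrate M with respect to x (treating y as constant): ∫M dx = -3x^2y^2 + 2xy - 2x^2 + h(y).
Differentiate w.r.t. y and set equal to N: all terms match, so h'(y) = 0 and h is a constant absorbed into C.
General solution: -3x^2y^2 + 2xy - 2x^2 = C.


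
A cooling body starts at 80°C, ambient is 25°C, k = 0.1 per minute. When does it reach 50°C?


From T(t) = T_a + (T₀ - T_a)e^(-kt), set T(t) = 50:
(50 - 25) / (80 - 25) = e^(-0.1t), so t = -ln(0.455)/0.1 ≈ 7.9 minutes.


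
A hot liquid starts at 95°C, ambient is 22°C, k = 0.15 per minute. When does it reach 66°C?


From T(t) = T_a + (T₀ - T_a)e^(-kt), set T(t) = 66:
(66 - 22) / (95 - 22) = e^(-0.15t), so t = -ln(0.603)/0.15 ≈ 3.4 minutes.


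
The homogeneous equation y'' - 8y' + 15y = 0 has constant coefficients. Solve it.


Characteristic equation: r² - 8r + 15 = 0.
Factor: (r - 5)(r - 3) = 0 ⇒ r = 5, 3 (distinct real).
General solution: y = C₁e^(5x) + C₂e^(3x).


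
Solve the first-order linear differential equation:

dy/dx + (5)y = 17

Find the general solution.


P(x) = 5, Q(x) = 17; integrating factor μ = e^(5x).
(μ y)' = 17e^(5x) ⇒ μ y = (17/5)e^(5x) + C.
Divide by μ: y = 17/5 + Ce^(-5x).


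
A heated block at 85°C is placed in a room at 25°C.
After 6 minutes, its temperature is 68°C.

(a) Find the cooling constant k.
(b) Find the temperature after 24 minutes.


Newton's law: T(t) = T_a + (T₀ - T_a)e^(-kt).
(a) Use T(6) = 68: (68 - 25)/(85 - 25) = e^(-k·6), so k = -ln(0.717)/6 ≈ 0.0555.
(b) Apply k to t = 24: T(24) = 25 + (60)e^(-1.333) ≈ 40.8°C.


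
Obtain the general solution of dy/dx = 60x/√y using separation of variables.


Separate: √y dy = 60x dx.
Integrate: (2/3)y^(3/2) = 30x² + C.


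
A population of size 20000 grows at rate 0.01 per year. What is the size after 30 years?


The ODE dP/dt = 0.01P has solution P(t) = P(0)e^(0.01t).
Substitute P(0) = 20000 and t = 30: P(30) = 20000 e^(0.30) ≈ 26997.


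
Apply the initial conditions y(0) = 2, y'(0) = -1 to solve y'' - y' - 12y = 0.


Characteristic roots of r² - r - 12 = 0 are 4, -3.
General solution y = c₁ e^(4x) + c₂ e^(-3x).
Apply y(0) = 2: c₁ + c₂ = 2. Apply y'(0) = -1: 4 c₁ - 3 c₂ = -1.
Solve: c₁ = 5/7, c₂ = 9/7.
Particular solution: y = (5/7)e^(4x) + (9/7)e^(-3x).


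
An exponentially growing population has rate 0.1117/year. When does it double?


Exponential growth: P(t) = P₀ e^(0.1117t). Set P(t)/P₀ = 2: e^(0.1117t) = 2.
Solve: t = ln(2)/0.1117 ≈ 6.21 years.
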